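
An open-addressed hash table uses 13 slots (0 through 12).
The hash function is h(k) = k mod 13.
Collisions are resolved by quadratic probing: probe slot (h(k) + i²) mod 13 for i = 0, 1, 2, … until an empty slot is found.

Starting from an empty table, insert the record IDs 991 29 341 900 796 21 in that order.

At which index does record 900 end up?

991: h=3 -> slot 3
29: h=3, probe 3,4 -> slot 4
341: h=3, probe 3,4,7 -> slot 7
900: h=3, probe 3,4,7,12 -> slot 12
796: h=3, probe 3,4,7,12,6 -> slot 6
21: h=8 -> slot 8
Table: [_, _, _, 991, 29, _, 796, 341, 21, _, _, _, 900]

12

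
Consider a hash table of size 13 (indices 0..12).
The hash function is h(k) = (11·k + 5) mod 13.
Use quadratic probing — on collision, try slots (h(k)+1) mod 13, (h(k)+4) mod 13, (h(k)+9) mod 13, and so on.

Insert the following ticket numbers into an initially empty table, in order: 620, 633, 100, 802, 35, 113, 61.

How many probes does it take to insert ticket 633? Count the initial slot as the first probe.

2

Insert 620: h=0, slot 0 empty => index 0.
Insert 633: h=0, slot 0 occupied => index 1.
Insert 100: h=0, slots 0,1 occupied => index 4.
Insert 802: h=0, slots 0,1,4 occupied => index 9.
Insert 35: h=0, slots 0,1,4,9 occupied => index 3.
Insert 113: h=0, slots 0,1,4,9,3 occupied => index 12.
Insert 61: h=0, slots 0,1,4,9,3,12 occupied => index 10.
Table: [620, 633, ., 35, 100, ., ., ., ., 802, 61, ., 113]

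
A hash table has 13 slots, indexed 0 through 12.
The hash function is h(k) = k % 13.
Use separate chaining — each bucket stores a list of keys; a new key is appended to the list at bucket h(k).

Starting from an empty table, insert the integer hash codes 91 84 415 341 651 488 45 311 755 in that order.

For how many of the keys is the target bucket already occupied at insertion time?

3

91 -> bucket 0
84 -> bucket 6
415 -> bucket 12
341 -> bucket 3
651 -> bucket 1
488 -> bucket 7
45 -> bucket 6 (collision)
311 -> bucket 12 (collision)
755 -> bucket 1 (collision)
Final buckets:
0: 91
1: 651 -> 755
2: ∅
3: 341
4: ∅
5: ∅
6: 84 -> 45
7: 488
8: ∅
9: ∅
10: ∅
11: ∅
12: 415 -> 311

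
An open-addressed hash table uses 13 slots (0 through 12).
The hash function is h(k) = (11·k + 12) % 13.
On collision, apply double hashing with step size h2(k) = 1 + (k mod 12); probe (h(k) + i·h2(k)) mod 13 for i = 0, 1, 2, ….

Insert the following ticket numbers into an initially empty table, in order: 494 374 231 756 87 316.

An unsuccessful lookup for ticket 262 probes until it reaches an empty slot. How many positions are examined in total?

2

Insert 494: h=12, slot 12 empty => index 12.
Insert 374: h=5, slot 5 empty => index 5.
Insert 231: h=5, h2=4, slot 5 occupied => index 9.
Insert 756: h=8, slot 8 empty => index 8.
Insert 87: h=7, slot 7 empty => index 7.
Insert 316: h=4, slot 4 empty => index 4.
Table: [∅, ∅, ∅, ∅, 316, 374, ∅, 87, 756, 231, ∅, ∅, 494]
Lookup 262: h=8, h2=11, probe 8,6 → slot 6 empty, not found.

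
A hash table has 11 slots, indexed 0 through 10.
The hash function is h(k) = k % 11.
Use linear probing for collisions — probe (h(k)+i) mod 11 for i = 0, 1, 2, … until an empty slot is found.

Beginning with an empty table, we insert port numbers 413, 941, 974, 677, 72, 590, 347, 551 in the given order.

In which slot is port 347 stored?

1

413: h=6 -> slot 6
941: h=6, probe 6,7 -> slot 7
974: h=6, probe 6,7,8 -> slot 8
677: h=6, probe 6,7,8,9 -> slot 9
72: h=6, probe 6,7,8,9,10 -> slot 10
590: h=7, probe 7,8,9,10,0 -> slot 0
347: h=6, probe 6,7,8,9,10,0,1 -> slot 1
551: h=1, probe 1,2 -> slot 2
Table: [590, 347, 551, ∅, ∅, ∅, 413, 941, 974, 677, 72]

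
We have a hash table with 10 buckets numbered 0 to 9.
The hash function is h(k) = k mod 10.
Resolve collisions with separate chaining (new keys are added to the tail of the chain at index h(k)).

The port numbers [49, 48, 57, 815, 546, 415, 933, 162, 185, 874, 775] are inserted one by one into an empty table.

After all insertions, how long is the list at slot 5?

Insert 49: h=9, bucket 9 empty → new chain.
Insert 48: h=8, bucket 8 empty → new chain.
Insert 57: h=7, bucket 7 empty → new chain.
Insert 815: h=5, bucket 5 empty → new chain.
Insert 546: h=6, bucket 6 empty → new chain.
Insert 415: h=5, bucket 5 nonempty → append to chain.
Insert 933: h=3, bucket 3 empty → new chain.
Insert 162: h=2, bucket 2 empty → new chain.
Insert 185: h=5, bucket 5 nonempty → append to chain.
Insert 874: h=4, bucket 4 empty → new chain.
Insert 775: h=5, bucket 5 nonempty → append to chain.
Final buckets:
0: _
1: _
2: 162
3: 933
4: 874
5: 815 -> 415 -> 185 -> 775
6: 546
7: 57
8: 48
9: 49

4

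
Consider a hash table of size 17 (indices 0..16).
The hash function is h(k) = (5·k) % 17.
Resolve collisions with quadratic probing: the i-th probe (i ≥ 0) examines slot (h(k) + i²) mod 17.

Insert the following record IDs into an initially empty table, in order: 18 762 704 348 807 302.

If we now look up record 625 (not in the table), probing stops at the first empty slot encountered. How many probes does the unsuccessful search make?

2

18: h=5 => slot 5
762: h=2 => slot 2
704: h=1 => slot 1
348: h=6 => slot 6
807: h=6, probe 6,7 => slot 7
302: h=14 => slot 14
Table: [∅, 704, 762, ∅, ∅, 18, 348, 807, ∅, ∅, ∅, ∅, ∅, ∅, 302, ∅, ∅]
Lookup 625: h=14, probe 14,15 → slot 15 empty, not found.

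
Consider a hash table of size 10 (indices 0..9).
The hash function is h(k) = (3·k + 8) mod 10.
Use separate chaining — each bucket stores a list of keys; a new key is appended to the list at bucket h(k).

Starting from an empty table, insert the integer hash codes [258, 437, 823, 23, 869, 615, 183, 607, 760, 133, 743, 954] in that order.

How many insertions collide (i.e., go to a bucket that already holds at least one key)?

Insert 258: h=2, bucket 2 empty -> new chain.
Insert 437: h=9, bucket 9 empty -> new chain.
Insert 823: h=7, bucket 7 empty -> new chain.
Insert 23: h=7, bucket 7 nonempty -> append to chain.
Insert 869: h=5, bucket 5 empty -> new chain.
Insert 615: h=3, bucket 3 empty -> new chain.
Insert 183: h=7, bucket 7 nonempty -> append to chain.
Insert 607: h=9, bucket 9 nonempty -> append to chain.
Insert 760: h=8, bucket 8 empty -> new chain.
Insert 133: h=7, bucket 7 nonempty -> append to chain.
Insert 743: h=7, bucket 7 nonempty -> append to chain.
Insert 954: h=0, bucket 0 empty -> new chain.
Final buckets:
0: 954
1: -
2: 258
3: 615
4: -
5: 869
6: -
7: 823 -> 23 -> 183 -> 133 -> 743
8: 760
9: 437 -> 607

5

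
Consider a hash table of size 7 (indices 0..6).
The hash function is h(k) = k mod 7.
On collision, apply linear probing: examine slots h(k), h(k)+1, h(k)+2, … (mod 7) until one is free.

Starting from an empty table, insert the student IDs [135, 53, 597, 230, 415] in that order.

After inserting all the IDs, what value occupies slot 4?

53

Insert 135: h=2, slot 2 empty → index 2.
Insert 53: h=4, slot 4 empty → index 4.
Insert 597: h=2, slot 2 occupied → index 3.
Insert 230: h=6, slot 6 empty → index 6.
Insert 415: h=2, slots 2,3,4 occupied → index 5.
Table: [_, _, 135, 597, 53, 415, 230]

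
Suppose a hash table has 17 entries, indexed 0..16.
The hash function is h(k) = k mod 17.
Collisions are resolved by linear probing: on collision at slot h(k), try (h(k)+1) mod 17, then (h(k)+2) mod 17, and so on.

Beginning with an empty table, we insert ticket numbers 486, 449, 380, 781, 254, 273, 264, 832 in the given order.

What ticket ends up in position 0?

Insert 486: h=10, slot 10 empty → index 10.
Insert 449: h=7, slot 7 empty → index 7.
Insert 380: h=6, slot 6 empty → index 6.
Insert 781: h=16, slot 16 empty → index 16.
Insert 254: h=16, slot 16 occupied → index 0.
Insert 273: h=1, slot 1 empty → index 1.
Insert 264: h=9, slot 9 empty → index 9.
Insert 832: h=16, slots 16,0,1 occupied → index 2.
Table: [254, 273, 832, ∅, ∅, ∅, 380, 449, ∅, 264, 486, ∅, ∅, ∅, ∅, ∅, 781]

254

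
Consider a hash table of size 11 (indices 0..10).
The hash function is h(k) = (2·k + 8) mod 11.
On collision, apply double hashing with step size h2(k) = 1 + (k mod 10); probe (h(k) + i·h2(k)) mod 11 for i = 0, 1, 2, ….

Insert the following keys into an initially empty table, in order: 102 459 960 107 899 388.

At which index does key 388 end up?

102: h=3 -> slot 3
459: h=2 -> slot 2
960: h=3, h2=1, probe 3,4 -> slot 4
107: h=2, h2=8, probe 2,10 -> slot 10
899: h=2, h2=10, probe 2,1 -> slot 1
388: h=3, h2=9, probe 3,1,10,8 -> slot 8
Table: [—, 899, 459, 102, 960, —, —, —, 388, —, 107]

8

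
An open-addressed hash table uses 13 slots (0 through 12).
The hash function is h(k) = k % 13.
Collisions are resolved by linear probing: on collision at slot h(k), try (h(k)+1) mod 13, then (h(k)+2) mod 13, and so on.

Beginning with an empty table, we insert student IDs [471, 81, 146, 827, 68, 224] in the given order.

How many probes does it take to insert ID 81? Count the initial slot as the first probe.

2

Insert 471: h=3, slot 3 empty → index 3.
Insert 81: h=3, slot 3 occupied → index 4.
Insert 146: h=3, slots 3,4 occupied → index 5.
Insert 827: h=8, slot 8 empty → index 8.
Insert 68: h=3, slots 3,4,5 occupied → index 6.
Insert 224: h=3, slots 3,4,5,6 occupied → index 7.
Table: [-, -, -, 471, 81, 146, 68, 224, 827, -, -, -, -]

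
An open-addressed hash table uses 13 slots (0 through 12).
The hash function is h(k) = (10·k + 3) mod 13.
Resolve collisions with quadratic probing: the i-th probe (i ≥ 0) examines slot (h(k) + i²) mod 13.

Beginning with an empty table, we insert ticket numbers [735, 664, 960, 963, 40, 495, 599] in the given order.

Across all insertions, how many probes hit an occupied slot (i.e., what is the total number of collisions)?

12

735: h=8 => slot 8
664: h=0 => slot 0
960: h=9 => slot 9
963: h=0, probe 0,1 => slot 1
40: h=0, probe 0,1,4 => slot 4
495: h=0, probe 0,1,4,9,3 => slot 3
599: h=0, probe 0,1,4,9,3,12 => slot 12
Table: [664, 963, -, 495, 40, -, -, -, 735, 960, -, -, 599]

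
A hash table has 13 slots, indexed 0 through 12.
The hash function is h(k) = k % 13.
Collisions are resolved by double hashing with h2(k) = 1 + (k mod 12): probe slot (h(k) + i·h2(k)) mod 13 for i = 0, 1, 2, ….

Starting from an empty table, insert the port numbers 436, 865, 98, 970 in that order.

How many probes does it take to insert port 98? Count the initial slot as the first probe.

2

436 hashes to 7; slot 7 is free -> place at 7.
865 hashes to 7, h2=2; 7 taken -> place at 9.
98 hashes to 7, h2=3; 7 taken -> place at 10.
970 hashes to 8; slot 8 is free -> place at 8.
Table: [∅, ∅, ∅, ∅, ∅, ∅, ∅, 436, 970, 865, 98, ∅, ∅]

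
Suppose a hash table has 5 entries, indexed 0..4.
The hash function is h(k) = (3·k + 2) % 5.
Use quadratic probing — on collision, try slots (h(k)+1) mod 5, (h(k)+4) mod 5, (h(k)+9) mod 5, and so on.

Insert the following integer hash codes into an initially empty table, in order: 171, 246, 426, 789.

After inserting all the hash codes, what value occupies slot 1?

171 hashes to 0; slot 0 is free → place at 0.
246 hashes to 0; 0 taken → place at 1.
426 hashes to 0; 0,1 taken → place at 4.
789 hashes to 4; 4,0 taken → place at 3.
Table: [171, 246, -, 789, 426]

246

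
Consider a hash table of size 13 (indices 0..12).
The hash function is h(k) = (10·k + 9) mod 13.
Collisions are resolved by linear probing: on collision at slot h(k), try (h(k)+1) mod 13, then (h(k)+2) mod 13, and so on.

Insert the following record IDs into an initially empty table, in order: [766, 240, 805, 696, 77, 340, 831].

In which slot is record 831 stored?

5

766 hashes to 12; slot 12 is free => place at 12.
240 hashes to 4; slot 4 is free => place at 4.
805 hashes to 12; 12 taken => place at 0.
696 hashes to 1; slot 1 is free => place at 1.
77 hashes to 12; 12,0,1 taken => place at 2.
340 hashes to 3; slot 3 is free => place at 3.
831 hashes to 12; 12,0,1,2,3,4 taken => place at 5.
Table: [805, 696, 77, 340, 240, 831, ∅, ∅, ∅, ∅, ∅, ∅, 766]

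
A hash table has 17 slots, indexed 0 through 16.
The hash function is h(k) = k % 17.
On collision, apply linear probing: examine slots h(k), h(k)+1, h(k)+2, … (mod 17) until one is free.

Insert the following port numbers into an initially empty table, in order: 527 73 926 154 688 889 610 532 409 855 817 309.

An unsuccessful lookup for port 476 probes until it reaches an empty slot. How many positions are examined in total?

12

527 hashes to 0; slot 0 is free → place at 0.
73 hashes to 5; slot 5 is free → place at 5.
926 hashes to 8; slot 8 is free → place at 8.
154 hashes to 1; slot 1 is free → place at 1.
688 hashes to 8; 8 taken → place at 9.
889 hashes to 5; 5 taken → place at 6.
610 hashes to 15; slot 15 is free → place at 15.
532 hashes to 5; 5,6 taken → place at 7.
409 hashes to 1; 1 taken → place at 2.
855 hashes to 5; 5,6,7,8,9 taken → place at 10.
817 hashes to 1; 1,2 taken → place at 3.
309 hashes to 3; 3 taken → place at 4.
Table: [527, 154, 409, 817, 309, 73, 889, 532, 926, 688, 855, ∅, ∅, ∅, ∅, 610, ∅]
Lookup 476: h=0, probe 0,1,2,3,4,5,6,7,8,9,10,11 → slot 11 empty, not found.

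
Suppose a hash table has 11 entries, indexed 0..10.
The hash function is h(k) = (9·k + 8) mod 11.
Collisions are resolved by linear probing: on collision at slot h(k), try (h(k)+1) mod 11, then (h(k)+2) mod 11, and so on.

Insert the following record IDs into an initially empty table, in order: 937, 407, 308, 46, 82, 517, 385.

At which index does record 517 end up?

0

937 hashes to 4; slot 4 is free => place at 4.
407 hashes to 8; slot 8 is free => place at 8.
308 hashes to 8; 8 taken => place at 9.
46 hashes to 4; 4 taken => place at 5.
82 hashes to 9; 9 taken => place at 10.
517 hashes to 8; 8,9,10 taken => place at 0.
385 hashes to 8; 8,9,10,0 taken => place at 1.
Table: [517, 385, ., ., 937, 46, ., ., 407, 308, 82]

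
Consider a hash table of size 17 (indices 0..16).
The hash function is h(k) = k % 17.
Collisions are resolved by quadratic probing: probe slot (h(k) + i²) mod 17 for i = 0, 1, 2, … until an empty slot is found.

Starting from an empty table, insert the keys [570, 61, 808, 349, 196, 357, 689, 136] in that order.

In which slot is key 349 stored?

570: h=9 → slot 9
61: h=10 → slot 10
808: h=9, probe 9,10,13 → slot 13
349: h=9, probe 9,10,13,1 → slot 1
196: h=9, probe 9,10,13,1,8 → slot 8
357: h=0 → slot 0
689: h=9, probe 9,10,13,1,8,0,11 → slot 11
136: h=0, probe 0,1,4 → slot 4
Table: [357, 349, —, —, 136, —, —, —, 196, 570, 61, 689, —, 808, —, —, —]

1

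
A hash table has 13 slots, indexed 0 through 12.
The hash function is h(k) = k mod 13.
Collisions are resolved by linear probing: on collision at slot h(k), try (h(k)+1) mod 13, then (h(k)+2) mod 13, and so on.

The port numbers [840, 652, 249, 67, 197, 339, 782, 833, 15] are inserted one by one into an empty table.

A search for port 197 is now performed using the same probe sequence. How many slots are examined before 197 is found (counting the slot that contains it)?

Insert 840: h=8, slot 8 empty -> index 8.
Insert 652: h=2, slot 2 empty -> index 2.
Insert 249: h=2, slot 2 occupied -> index 3.
Insert 67: h=2, slots 2,3 occupied -> index 4.
Insert 197: h=2, slots 2,3,4 occupied -> index 5.
Insert 339: h=1, slot 1 empty -> index 1.
Insert 782: h=2, slots 2,3,4,5 occupied -> index 6.
Insert 833: h=1, slots 1,2,3,4,5,6 occupied -> index 7.
Insert 15: h=2, slots 2,3,4,5,6,7,8 occupied -> index 9.
Table: [., 339, 652, 249, 67, 197, 782, 833, 840, 15, ., ., .]
Lookup 197: h=2, probe 2,3,4,5 → found at 5.

4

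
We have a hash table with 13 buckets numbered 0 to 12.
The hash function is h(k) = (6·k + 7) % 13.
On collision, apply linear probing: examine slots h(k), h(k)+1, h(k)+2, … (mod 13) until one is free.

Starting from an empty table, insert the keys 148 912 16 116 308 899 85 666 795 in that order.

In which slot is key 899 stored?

148: h=11 → slot 11
912: h=6 → slot 6
16: h=12 → slot 12
116: h=1 → slot 1
308: h=9 → slot 9
899: h=6, probe 6,7 → slot 7
85: h=10 → slot 10
666: h=12, probe 12,0 → slot 0
795: h=6, probe 6,7,8 → slot 8
Table: [666, 116, _, _, _, _, 912, 899, 795, 308, 85, 148, 16]

7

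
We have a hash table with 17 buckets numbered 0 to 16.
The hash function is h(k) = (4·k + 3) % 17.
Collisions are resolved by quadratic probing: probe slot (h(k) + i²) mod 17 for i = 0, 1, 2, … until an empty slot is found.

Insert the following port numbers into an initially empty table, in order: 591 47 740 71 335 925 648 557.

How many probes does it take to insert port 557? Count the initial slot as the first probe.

Insert 591: h=4, slot 4 empty → index 4.
Insert 47: h=4, slot 4 occupied → index 5.
Insert 740: h=5, slot 5 occupied → index 6.
Insert 71: h=15, slot 15 empty → index 15.
Insert 335: h=0, slot 0 empty → index 0.
Insert 925: h=14, slot 14 empty → index 14.
Insert 648: h=11, slot 11 empty → index 11.
Insert 557: h=4, slots 4,5 occupied → index 8.
Table: [335, —, —, —, 591, 47, 740, —, 557, —, —, 648, —, —, 925, 71, —]

3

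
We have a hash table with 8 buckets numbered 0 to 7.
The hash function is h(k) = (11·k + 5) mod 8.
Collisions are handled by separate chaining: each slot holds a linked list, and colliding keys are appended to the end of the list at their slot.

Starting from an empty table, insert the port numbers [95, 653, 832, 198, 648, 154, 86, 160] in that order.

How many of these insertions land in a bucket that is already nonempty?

3

Insert 95: h=2, bucket 2 empty → new chain.
Insert 653: h=4, bucket 4 empty → new chain.
Insert 832: h=5, bucket 5 empty → new chain.
Insert 198: h=7, bucket 7 empty → new chain.
Insert 648: h=5, bucket 5 nonempty → append to chain.
Insert 154: h=3, bucket 3 empty → new chain.
Insert 86: h=7, bucket 7 nonempty → append to chain.
Insert 160: h=5, bucket 5 nonempty → append to chain.
Final buckets:
0: ∅
1: ∅
2: 95
3: 154
4: 653
5: 832 -> 648 -> 160
6: ∅
7: 198 -> 86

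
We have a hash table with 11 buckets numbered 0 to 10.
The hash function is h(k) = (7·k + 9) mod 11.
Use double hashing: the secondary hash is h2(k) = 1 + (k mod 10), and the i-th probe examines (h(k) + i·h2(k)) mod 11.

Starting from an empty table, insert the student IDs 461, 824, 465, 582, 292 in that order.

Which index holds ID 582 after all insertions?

461 hashes to 2; slot 2 is free -> place at 2.
824 hashes to 2, h2=5; 2 taken -> place at 7.
465 hashes to 8; slot 8 is free -> place at 8.
582 hashes to 2, h2=3; 2 taken -> place at 5.
292 hashes to 7, h2=3; 7 taken -> place at 10.
Table: [—, —, 461, —, —, 582, —, 824, 465, —, 292]

5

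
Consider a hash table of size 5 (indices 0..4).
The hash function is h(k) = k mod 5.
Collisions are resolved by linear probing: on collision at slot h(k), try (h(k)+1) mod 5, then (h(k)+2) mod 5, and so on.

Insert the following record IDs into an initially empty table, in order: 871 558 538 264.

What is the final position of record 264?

Insert 871: h=1, slot 1 empty → index 1.
Insert 558: h=3, slot 3 empty → index 3.
Insert 538: h=3, slot 3 occupied → index 4.
Insert 264: h=4, slot 4 occupied → index 0.
Table: [264, 871, ., 558, 538]

0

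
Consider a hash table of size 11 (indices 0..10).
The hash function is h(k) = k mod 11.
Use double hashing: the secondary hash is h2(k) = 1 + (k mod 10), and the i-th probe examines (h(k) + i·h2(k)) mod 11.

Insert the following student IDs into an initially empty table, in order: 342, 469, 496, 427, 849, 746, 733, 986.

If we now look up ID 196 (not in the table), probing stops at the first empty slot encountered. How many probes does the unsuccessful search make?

5

342 hashes to 1; slot 1 is free => place at 1.
469 hashes to 7; slot 7 is free => place at 7.
496 hashes to 1, h2=7; 1 taken => place at 8.
427 hashes to 9; slot 9 is free => place at 9.
849 hashes to 2; slot 2 is free => place at 2.
746 hashes to 9, h2=7; 9 taken => place at 5.
733 hashes to 7, h2=4; 7 taken => place at 0.
986 hashes to 7, h2=7; 7 taken => place at 3.
Table: [733, 342, 849, 986, _, 746, _, 469, 496, 427, _]
Lookup 196: h=9, h2=7, probe 9,5,1,8,4 → slot 4 empty, not found.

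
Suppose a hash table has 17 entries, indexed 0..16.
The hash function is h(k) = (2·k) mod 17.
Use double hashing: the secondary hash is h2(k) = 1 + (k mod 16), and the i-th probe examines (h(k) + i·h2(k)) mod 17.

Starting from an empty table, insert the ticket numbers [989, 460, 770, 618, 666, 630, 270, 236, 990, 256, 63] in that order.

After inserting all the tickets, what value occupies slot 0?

666

Insert 989: h=6, slot 6 empty => index 6.
Insert 460: h=2, slot 2 empty => index 2.
Insert 770: h=10, slot 10 empty => index 10.
Insert 618: h=12, slot 12 empty => index 12.
Insert 666: h=6, h2=11, slot 6 occupied => index 0.
Insert 630: h=2, h2=7, slot 2 occupied => index 9.
Insert 270: h=13, slot 13 empty => index 13.
Insert 236: h=13, h2=13, slots 13,9 occupied => index 5.
Insert 990: h=8, slot 8 empty => index 8.
Insert 256: h=2, h2=1, slot 2 occupied => index 3.
Insert 63: h=7, slot 7 empty => index 7.
Table: [666, -, 460, 256, -, 236, 989, 63, 990, 630, 770, -, 618, 270, -, -, -]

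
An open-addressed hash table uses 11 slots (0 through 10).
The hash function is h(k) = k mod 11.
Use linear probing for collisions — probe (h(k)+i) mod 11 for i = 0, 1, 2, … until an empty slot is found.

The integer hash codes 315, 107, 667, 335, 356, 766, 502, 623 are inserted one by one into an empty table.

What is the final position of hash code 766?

315 hashes to 7; slot 7 is free → place at 7.
107 hashes to 8; slot 8 is free → place at 8.
667 hashes to 7; 7,8 taken → place at 9.
335 hashes to 5; slot 5 is free → place at 5.
356 hashes to 4; slot 4 is free → place at 4.
766 hashes to 7; 7,8,9 taken → place at 10.
502 hashes to 7; 7,8,9,10 taken → place at 0.
623 hashes to 7; 7,8,9,10,0 taken → place at 1.
Table: [502, 623, ., ., 356, 335, ., 315, 107, 667, 766]

10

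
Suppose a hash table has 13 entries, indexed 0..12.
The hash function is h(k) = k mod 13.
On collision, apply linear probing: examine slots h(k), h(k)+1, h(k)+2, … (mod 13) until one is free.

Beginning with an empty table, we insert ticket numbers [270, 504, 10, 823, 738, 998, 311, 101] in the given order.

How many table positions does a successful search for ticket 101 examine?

270: h=10 => slot 10
504: h=10, probe 10,11 => slot 11
10: h=10, probe 10,11,12 => slot 12
823: h=4 => slot 4
738: h=10, probe 10,11,12,0 => slot 0
998: h=10, probe 10,11,12,0,1 => slot 1
311: h=12, probe 12,0,1,2 => slot 2
101: h=10, probe 10,11,12,0,1,2,3 => slot 3
Table: [738, 998, 311, 101, 823, ∅, ∅, ∅, ∅, ∅, 270, 504, 10]
Lookup 101: h=10, probe 10,11,12,0,1,2,3 → found at 3.

7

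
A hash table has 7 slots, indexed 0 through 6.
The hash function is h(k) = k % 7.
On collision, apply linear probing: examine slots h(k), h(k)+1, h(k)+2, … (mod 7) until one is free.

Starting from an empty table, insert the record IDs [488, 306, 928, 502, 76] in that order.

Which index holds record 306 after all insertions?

Insert 488: h=5, slot 5 empty => index 5.
Insert 306: h=5, slot 5 occupied => index 6.
Insert 928: h=4, slot 4 empty => index 4.
Insert 502: h=5, slots 5,6 occupied => index 0.
Insert 76: h=6, slots 6,0 occupied => index 1.
Table: [502, 76, —, —, 928, 488, 306]

6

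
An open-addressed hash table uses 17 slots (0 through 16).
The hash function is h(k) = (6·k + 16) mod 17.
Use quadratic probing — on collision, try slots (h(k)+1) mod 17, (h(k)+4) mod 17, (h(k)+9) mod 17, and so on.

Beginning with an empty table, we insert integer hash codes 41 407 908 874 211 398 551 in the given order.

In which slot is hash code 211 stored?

41: h=7 => slot 7
407: h=10 => slot 10
908: h=7, probe 7,8 => slot 8
874: h=7, probe 7,8,11 => slot 11
211: h=7, probe 7,8,11,16 => slot 16
398: h=7, probe 7,8,11,16,6 => slot 6
551: h=7, probe 7,8,11,16,6,15 => slot 15
Table: [∅, ∅, ∅, ∅, ∅, ∅, 398, 41, 908, ∅, 407, 874, ∅, ∅, ∅, 551, 211]

16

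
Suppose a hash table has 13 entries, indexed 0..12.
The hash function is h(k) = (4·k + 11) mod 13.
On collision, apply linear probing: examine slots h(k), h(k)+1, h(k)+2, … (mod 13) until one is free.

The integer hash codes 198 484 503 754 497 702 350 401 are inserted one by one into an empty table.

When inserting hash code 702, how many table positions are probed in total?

198: h=10 -> slot 10
484: h=10, probe 10,11 -> slot 11
503: h=8 -> slot 8
754: h=11, probe 11,12 -> slot 12
497: h=10, probe 10,11,12,0 -> slot 0
702: h=11, probe 11,12,0,1 -> slot 1
350: h=7 -> slot 7
401: h=3 -> slot 3
Table: [497, 702, -, 401, -, -, -, 350, 503, -, 198, 484, 754]

4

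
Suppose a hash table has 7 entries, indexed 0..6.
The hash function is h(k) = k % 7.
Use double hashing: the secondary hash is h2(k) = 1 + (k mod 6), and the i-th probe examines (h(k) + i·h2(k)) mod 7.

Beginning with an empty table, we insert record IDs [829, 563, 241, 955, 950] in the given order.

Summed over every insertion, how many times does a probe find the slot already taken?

829 hashes to 3; slot 3 is free => place at 3.
563 hashes to 3, h2=6; 3 taken => place at 2.
241 hashes to 3, h2=2; 3 taken => place at 5.
955 hashes to 3, h2=2; 3,5 taken => place at 0.
950 hashes to 5, h2=3; 5 taken => place at 1.
Table: [955, 950, 563, 829, -, 241, -]

5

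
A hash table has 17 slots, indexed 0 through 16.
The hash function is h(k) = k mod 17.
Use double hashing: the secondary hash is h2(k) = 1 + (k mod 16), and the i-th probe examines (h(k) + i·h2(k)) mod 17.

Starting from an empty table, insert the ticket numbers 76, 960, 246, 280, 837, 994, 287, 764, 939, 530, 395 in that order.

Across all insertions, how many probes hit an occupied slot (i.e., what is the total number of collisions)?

12

76 hashes to 8; slot 8 is free → place at 8.
960 hashes to 8, h2=1; 8 taken → place at 9.
246 hashes to 8, h2=7; 8 taken → place at 15.
280 hashes to 8, h2=9; 8 taken → place at 0.
837 hashes to 4; slot 4 is free → place at 4.
994 hashes to 8, h2=3; 8 taken → place at 11.
287 hashes to 15, h2=16; 15 taken → place at 14.
764 hashes to 16; slot 16 is free → place at 16.
939 hashes to 4, h2=12; 4,16,11 taken → place at 6.
530 hashes to 3; slot 3 is free → place at 3.
395 hashes to 4, h2=12; 4,16,11,6 taken → place at 1.
Table: [280, 395, ∅, 530, 837, ∅, 939, ∅, 76, 960, ∅, 994, ∅, ∅, 287, 246, 764]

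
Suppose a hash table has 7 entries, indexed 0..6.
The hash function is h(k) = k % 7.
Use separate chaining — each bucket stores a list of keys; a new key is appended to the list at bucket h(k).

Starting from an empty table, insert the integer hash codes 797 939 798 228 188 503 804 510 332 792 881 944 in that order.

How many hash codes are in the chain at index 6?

7

Insert 797: h=6, bucket 6 empty -> new chain.
Insert 939: h=1, bucket 1 empty -> new chain.
Insert 798: h=0, bucket 0 empty -> new chain.
Insert 228: h=4, bucket 4 empty -> new chain.
Insert 188: h=6, bucket 6 nonempty -> append to chain.
Insert 503: h=6, bucket 6 nonempty -> append to chain.
Insert 804: h=6, bucket 6 nonempty -> append to chain.
Insert 510: h=6, bucket 6 nonempty -> append to chain.
Insert 332: h=3, bucket 3 empty -> new chain.
Insert 792: h=1, bucket 1 nonempty -> append to chain.
Insert 881: h=6, bucket 6 nonempty -> append to chain.
Insert 944: h=6, bucket 6 nonempty -> append to chain.
Final buckets:
0: 798
1: 939 -> 792
2: -
3: 332
4: 228
5: -
6: 797 -> 188 -> 503 -> 804 -> 510 -> 881 -> 944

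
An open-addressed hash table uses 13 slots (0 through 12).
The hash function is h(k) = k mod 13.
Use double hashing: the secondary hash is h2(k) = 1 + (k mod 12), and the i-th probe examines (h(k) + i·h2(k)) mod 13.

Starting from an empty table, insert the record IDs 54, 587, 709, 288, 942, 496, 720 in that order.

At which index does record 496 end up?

12

54 hashes to 2; slot 2 is free → place at 2.
587 hashes to 2, h2=12; 2 taken → place at 1.
709 hashes to 7; slot 7 is free → place at 7.
288 hashes to 2, h2=1; 2 taken → place at 3.
942 hashes to 6; slot 6 is free → place at 6.
496 hashes to 2, h2=5; 2,7 taken → place at 12.
720 hashes to 5; slot 5 is free → place at 5.
Table: [., 587, 54, 288, ., 720, 942, 709, ., ., ., ., 496]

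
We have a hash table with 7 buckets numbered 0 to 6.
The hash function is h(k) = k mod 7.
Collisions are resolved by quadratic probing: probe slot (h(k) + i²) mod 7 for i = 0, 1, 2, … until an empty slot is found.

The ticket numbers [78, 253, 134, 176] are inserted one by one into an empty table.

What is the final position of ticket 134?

78 hashes to 1; slot 1 is free -> place at 1.
253 hashes to 1; 1 taken -> place at 2.
134 hashes to 1; 1,2 taken -> place at 5.
176 hashes to 1; 1,2,5 taken -> place at 3.
Table: [-, 78, 253, 176, -, 134, -]

5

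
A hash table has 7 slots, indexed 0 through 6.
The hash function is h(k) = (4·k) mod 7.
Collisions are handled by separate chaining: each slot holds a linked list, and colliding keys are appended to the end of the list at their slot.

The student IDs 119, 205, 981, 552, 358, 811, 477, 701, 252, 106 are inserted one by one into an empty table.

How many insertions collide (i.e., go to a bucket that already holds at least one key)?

Insert 119: h=0, bucket 0 empty -> new chain.
Insert 205: h=1, bucket 1 empty -> new chain.
Insert 981: h=4, bucket 4 empty -> new chain.
Insert 552: h=3, bucket 3 empty -> new chain.
Insert 358: h=4, bucket 4 nonempty -> append to chain.
Insert 811: h=3, bucket 3 nonempty -> append to chain.
Insert 477: h=4, bucket 4 nonempty -> append to chain.
Insert 701: h=4, bucket 4 nonempty -> append to chain.
Insert 252: h=0, bucket 0 nonempty -> append to chain.
Insert 106: h=4, bucket 4 nonempty -> append to chain.
Final buckets:
0: 119 -> 252
1: 205
2: _
3: 552 -> 811
4: 981 -> 358 -> 477 -> 701 -> 106
5: _
6: _

6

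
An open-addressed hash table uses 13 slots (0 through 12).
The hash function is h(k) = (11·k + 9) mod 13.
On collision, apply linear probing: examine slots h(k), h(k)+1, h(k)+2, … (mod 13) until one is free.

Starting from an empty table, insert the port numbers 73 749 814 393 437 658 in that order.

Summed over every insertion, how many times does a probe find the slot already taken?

10

73: h=6 => slot 6
749: h=6, probe 6,7 => slot 7
814: h=6, probe 6,7,8 => slot 8
393: h=3 => slot 3
437: h=6, probe 6,7,8,9 => slot 9
658: h=6, probe 6,7,8,9,10 => slot 10
Table: [—, —, —, 393, —, —, 73, 749, 814, 437, 658, —, —]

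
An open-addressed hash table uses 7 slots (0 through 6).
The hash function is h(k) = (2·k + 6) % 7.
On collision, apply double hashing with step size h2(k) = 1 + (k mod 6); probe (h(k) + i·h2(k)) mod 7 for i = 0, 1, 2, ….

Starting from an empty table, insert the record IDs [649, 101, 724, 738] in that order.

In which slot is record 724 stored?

3

649 hashes to 2; slot 2 is free → place at 2.
101 hashes to 5; slot 5 is free → place at 5.
724 hashes to 5, h2=5; 5 taken → place at 3.
738 hashes to 5, h2=1; 5 taken → place at 6.
Table: [∅, ∅, 649, 724, ∅, 101, 738]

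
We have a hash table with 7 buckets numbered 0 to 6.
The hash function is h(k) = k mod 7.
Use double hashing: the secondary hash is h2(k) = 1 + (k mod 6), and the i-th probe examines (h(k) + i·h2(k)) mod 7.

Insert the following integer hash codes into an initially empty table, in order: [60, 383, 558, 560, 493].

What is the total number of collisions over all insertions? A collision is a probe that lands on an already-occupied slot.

Insert 60: h=4, slot 4 empty -> index 4.
Insert 383: h=5, slot 5 empty -> index 5.
Insert 558: h=5, h2=1, slot 5 occupied -> index 6.
Insert 560: h=0, slot 0 empty -> index 0.
Insert 493: h=3, slot 3 empty -> index 3.
Table: [560, -, -, 493, 60, 383, 558]

1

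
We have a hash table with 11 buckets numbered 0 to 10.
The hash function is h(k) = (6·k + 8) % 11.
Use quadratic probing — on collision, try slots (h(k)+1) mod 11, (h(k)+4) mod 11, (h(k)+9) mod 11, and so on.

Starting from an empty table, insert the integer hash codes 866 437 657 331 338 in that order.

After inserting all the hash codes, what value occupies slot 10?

338

Insert 866: h=1, slot 1 empty -> index 1.
Insert 437: h=1, slot 1 occupied -> index 2.
Insert 657: h=1, slots 1,2 occupied -> index 5.
Insert 331: h=3, slot 3 empty -> index 3.
Insert 338: h=1, slots 1,2,5 occupied -> index 10.
Table: [∅, 866, 437, 331, ∅, 657, ∅, ∅, ∅, ∅, 338]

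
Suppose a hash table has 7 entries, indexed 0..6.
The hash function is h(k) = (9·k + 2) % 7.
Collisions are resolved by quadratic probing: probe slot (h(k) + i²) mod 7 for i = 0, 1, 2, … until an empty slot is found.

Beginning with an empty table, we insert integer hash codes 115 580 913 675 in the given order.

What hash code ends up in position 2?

913

115: h=1 => slot 1
580: h=0 => slot 0
913: h=1, probe 1,2 => slot 2
675: h=1, probe 1,2,5 => slot 5
Table: [580, 115, 913, _, _, 675, _]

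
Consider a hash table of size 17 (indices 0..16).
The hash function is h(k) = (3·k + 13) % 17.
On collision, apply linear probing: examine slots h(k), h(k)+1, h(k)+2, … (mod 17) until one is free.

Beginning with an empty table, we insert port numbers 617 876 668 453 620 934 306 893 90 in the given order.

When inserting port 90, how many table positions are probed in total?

617 hashes to 11; slot 11 is free -> place at 11.
876 hashes to 6; slot 6 is free -> place at 6.
668 hashes to 11; 11 taken -> place at 12.
453 hashes to 12; 12 taken -> place at 13.
620 hashes to 3; slot 3 is free -> place at 3.
934 hashes to 10; slot 10 is free -> place at 10.
306 hashes to 13; 13 taken -> place at 14.
893 hashes to 6; 6 taken -> place at 7.
90 hashes to 11; 11,12,13,14 taken -> place at 15.
Table: [—, —, —, 620, —, —, 876, 893, —, —, 934, 617, 668, 453, 306, 90, —]

5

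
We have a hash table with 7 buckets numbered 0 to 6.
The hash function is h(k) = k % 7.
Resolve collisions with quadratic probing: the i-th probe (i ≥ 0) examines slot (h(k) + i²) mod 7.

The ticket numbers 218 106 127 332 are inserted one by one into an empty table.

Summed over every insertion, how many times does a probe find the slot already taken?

218 hashes to 1; slot 1 is free => place at 1.
106 hashes to 1; 1 taken => place at 2.
127 hashes to 1; 1,2 taken => place at 5.
332 hashes to 3; slot 3 is free => place at 3.
Table: [∅, 218, 106, 332, ∅, 127, ∅]

3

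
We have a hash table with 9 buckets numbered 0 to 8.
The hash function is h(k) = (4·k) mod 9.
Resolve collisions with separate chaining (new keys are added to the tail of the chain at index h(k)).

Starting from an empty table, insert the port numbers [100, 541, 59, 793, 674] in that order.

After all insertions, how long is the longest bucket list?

100 → bucket 4
541 → bucket 4 (collision)
59 → bucket 2
793 → bucket 4 (collision)
674 → bucket 5
Final buckets:
0: —
1: —
2: 59
3: —
4: 100 -> 541 -> 793
5: 674
6: —
7: —
8: —

3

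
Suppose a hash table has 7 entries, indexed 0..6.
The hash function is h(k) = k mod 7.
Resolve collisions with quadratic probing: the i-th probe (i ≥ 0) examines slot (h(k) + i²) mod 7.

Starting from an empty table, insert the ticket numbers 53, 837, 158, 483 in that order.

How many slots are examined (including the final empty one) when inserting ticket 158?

53 hashes to 4; slot 4 is free -> place at 4.
837 hashes to 4; 4 taken -> place at 5.
158 hashes to 4; 4,5 taken -> place at 1.
483 hashes to 0; slot 0 is free -> place at 0.
Table: [483, 158, —, —, 53, 837, —]

3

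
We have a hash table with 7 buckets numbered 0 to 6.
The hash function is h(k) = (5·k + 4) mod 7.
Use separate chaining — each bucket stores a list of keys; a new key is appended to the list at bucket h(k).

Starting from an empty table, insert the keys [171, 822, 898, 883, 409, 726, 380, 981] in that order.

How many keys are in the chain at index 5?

3

Insert 171: h=5, bucket 5 empty -> new chain.
Insert 822: h=5, bucket 5 nonempty -> append to chain.
Insert 898: h=0, bucket 0 empty -> new chain.
Insert 883: h=2, bucket 2 empty -> new chain.
Insert 409: h=5, bucket 5 nonempty -> append to chain.
Insert 726: h=1, bucket 1 empty -> new chain.
Insert 380: h=0, bucket 0 nonempty -> append to chain.
Insert 981: h=2, bucket 2 nonempty -> append to chain.
Final buckets:
0: 898 -> 380
1: 726
2: 883 -> 981
3: —
4: —
5: 171 -> 822 -> 409
6: —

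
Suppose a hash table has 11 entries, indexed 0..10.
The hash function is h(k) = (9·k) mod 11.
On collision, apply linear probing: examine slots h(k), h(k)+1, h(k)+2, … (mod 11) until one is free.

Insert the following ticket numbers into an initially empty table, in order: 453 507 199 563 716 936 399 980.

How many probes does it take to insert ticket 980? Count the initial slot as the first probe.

453: h=7 → slot 7
507: h=9 → slot 9
199: h=9, probe 9,10 → slot 10
563: h=7, probe 7,8 → slot 8
716: h=9, probe 9,10,0 → slot 0
936: h=9, probe 9,10,0,1 → slot 1
399: h=5 → slot 5
980: h=9, probe 9,10,0,1,2 → slot 2
Table: [716, 936, 980, -, -, 399, -, 453, 563, 507, 199]

5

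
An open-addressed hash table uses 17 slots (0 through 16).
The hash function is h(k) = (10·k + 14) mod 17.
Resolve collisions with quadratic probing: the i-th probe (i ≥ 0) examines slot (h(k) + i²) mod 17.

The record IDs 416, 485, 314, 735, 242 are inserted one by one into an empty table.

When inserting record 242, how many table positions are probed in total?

416: h=9 → slot 9
485: h=2 → slot 2
314: h=9, probe 9,10 → slot 10
735: h=3 → slot 3
242: h=3, probe 3,4 → slot 4
Table: [., ., 485, 735, 242, ., ., ., ., 416, 314, ., ., ., ., ., .]

2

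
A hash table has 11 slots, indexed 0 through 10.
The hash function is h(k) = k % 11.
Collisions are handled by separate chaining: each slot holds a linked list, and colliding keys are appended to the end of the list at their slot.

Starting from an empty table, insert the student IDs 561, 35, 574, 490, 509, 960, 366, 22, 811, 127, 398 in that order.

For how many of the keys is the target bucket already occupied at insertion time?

Insert 561: h=0, bucket 0 empty → new chain.
Insert 35: h=2, bucket 2 empty → new chain.
Insert 574: h=2, bucket 2 nonempty → append to chain.
Insert 490: h=6, bucket 6 empty → new chain.
Insert 509: h=3, bucket 3 empty → new chain.
Insert 960: h=3, bucket 3 nonempty → append to chain.
Insert 366: h=3, bucket 3 nonempty → append to chain.
Insert 22: h=0, bucket 0 nonempty → append to chain.
Insert 811: h=8, bucket 8 empty → new chain.
Insert 127: h=6, bucket 6 nonempty → append to chain.
Insert 398: h=2, bucket 2 nonempty → append to chain.
Final buckets:
0: 561 -> 22
1: —
2: 35 -> 574 -> 398
3: 509 -> 960 -> 366
4: —
5: —
6: 490 -> 127
7: —
8: 811
9: —
10: —

6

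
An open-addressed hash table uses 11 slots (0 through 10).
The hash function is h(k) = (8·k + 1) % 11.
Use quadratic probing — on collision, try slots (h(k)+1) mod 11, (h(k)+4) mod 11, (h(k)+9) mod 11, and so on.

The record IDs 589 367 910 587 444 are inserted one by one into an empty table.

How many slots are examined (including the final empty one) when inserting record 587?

2

589 hashes to 5; slot 5 is free -> place at 5.
367 hashes to 0; slot 0 is free -> place at 0.
910 hashes to 10; slot 10 is free -> place at 10.
587 hashes to 0; 0 taken -> place at 1.
444 hashes to 0; 0,1 taken -> place at 4.
Table: [367, 587, ., ., 444, 589, ., ., ., ., 910]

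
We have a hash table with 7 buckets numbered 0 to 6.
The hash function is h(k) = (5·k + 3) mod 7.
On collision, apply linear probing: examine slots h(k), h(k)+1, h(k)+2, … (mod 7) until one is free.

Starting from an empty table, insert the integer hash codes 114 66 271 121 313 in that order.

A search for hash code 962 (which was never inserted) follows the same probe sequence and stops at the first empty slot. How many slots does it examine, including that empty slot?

2

114 hashes to 6; slot 6 is free -> place at 6.
66 hashes to 4; slot 4 is free -> place at 4.
271 hashes to 0; slot 0 is free -> place at 0.
121 hashes to 6; 6,0 taken -> place at 1.
313 hashes to 0; 0,1 taken -> place at 2.
Table: [271, 121, 313, ∅, 66, ∅, 114]
Lookup 962: h=4, probe 4,5 → slot 5 empty, not found.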